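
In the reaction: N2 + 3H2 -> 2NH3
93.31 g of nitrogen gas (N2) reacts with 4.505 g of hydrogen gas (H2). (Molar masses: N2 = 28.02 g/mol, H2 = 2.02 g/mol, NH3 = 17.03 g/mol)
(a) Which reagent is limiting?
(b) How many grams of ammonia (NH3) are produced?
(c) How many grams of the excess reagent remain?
(a) H2, (b) 25.32 g, (c) 72.48 g

Moles of N2 = 93.31 g ÷ 28.02 g/mol = 3.33012 mol
Moles of H2 = 4.505 g ÷ 2.02 g/mol = 2.2302 mol
Moles ÷ coefficient: N2: 3.33012/1 = 3.33, H2: 2.2302/3 = 0.7434
(a) H2 has the smaller value, so H2 is the limiting reagent.
(b) Moles of NH3 = 2.2302 mol H2 × (2/3) = 1.4868 mol; mass = 1.4868 mol × 17.03 g/mol = 25.32 g
(c) N2 consumed = 2.2302 × (1/3) = 0.743399 mol; remaining = 3.33012 − 0.743399 = 2.58672 mol; mass = 2.58672 mol × 28.02 g/mol = 72.48 g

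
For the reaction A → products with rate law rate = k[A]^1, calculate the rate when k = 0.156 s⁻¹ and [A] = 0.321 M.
0.05008 M/s

rate = k·[A]^1 = 0.156·(0.321)^1 = 0.156·0.321 = 0.05008 M/s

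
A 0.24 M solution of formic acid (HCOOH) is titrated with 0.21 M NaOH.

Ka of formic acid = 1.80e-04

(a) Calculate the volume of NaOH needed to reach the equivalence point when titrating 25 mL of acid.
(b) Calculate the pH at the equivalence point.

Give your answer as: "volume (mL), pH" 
V = 28.6 mL, pH = 8.40

(a) At equivalence: moles acid = moles base.
moles acid = 0.24 × 0.025 = 0.006 mol; V_NaOH = 0.006/0.21 = 0.02857 L = 28.6 mL.
(b) At equivalence, all acid → conjugate base A⁻ at [A⁻] = 0.006/0.05357 = 0.112 M.
Kb = Kw/Ka = 1.0e-14/1.80e-04 = 5.556e-11; [OH⁻] = √(Kb·[A⁻]) = 2.494e-06; pOH = 5.60; pH = 14 − pOH = 8.40.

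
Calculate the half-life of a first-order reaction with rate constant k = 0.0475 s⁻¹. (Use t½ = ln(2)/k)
14.59 s

t½ = ln(2)/k = 0.6931/0.0475 = 14.59 s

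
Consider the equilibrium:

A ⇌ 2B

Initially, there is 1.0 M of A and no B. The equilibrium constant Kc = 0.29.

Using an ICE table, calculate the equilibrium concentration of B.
[B] = 0.471 M

ICE: [A] = 1.0 − x, [B] = 2x.
Kc = (2x)²/(1.0 − x) = 0.29 ⇒ 4x² + 0.29x − 0.29 = 0.
x = (−0.29 + √(0.29² + 4·4·0.29))/(2·4) = (−0.29 + √4.7241)/8 = 0.23544.
[B] = 2x = 0.471 M.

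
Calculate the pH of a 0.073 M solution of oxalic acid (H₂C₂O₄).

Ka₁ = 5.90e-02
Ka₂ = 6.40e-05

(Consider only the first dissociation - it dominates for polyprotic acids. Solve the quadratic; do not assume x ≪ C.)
pH = 1.37

x² + Ka₁·x − Ka₁·C = 0 with Ka₁ = 5.90e-02, C = 0.073.
x = (−Ka₁ + √(Ka₁² + 4·Ka₁·C))/2 = 4.2453e-02 M, so pH = 1.37.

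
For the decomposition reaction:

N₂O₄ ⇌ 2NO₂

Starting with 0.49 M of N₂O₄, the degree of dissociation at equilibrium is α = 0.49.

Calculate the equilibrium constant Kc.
K_c = 0.9227

x = α·[A]₀ = 0.49 × 0.49 = 0.2401 M dissociated.
At eq: [N₂O₄] = 0.49 − 0.2401 = 0.2499 M; [NO₂] = 2x = 0.4802 M.
Kc = [NO₂]²/[N₂O₄] = (0.4802)²/0.2499 = 0.9227.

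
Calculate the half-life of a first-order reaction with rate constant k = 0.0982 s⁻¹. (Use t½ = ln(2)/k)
7.06 s

t½ = ln(2)/k = 0.6931/0.0982 = 7.06 s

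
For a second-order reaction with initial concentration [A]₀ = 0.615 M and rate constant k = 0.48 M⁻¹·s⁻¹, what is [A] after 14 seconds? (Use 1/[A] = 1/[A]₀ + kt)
0.1198 M

1/[A] = 1/[A]₀ + k·t = 1/0.615 + (0.48)·(14) = 1.6260 + 6.7200 = 8.3460
[A] = 1/8.3460 = 0.1198 M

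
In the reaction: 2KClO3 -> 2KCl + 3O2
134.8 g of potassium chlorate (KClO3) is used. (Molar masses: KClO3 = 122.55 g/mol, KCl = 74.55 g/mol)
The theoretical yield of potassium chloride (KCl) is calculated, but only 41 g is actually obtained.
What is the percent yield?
Moles of KClO3 = 134.8 g ÷ 122.55 g/mol = 1.09996 mol
Mole ratio: 2 mol KCl / 2 mol KClO3
Moles of KCl = 1.09996 × (2/2) = 1.09996 mol
Theoretical yield = 1.09996 mol × 74.55 g/mol = 82.002 g
Actual yield = 41 g
Percent yield = (41 / 82.002) × 100% = 50.0%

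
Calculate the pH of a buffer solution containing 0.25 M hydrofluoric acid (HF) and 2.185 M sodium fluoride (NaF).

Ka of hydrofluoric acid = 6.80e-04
pH = 4.11

pKa = -log(6.80e-04) = 3.17. pH = pKa + log([A⁻]/[HA]) = 3.17 + log(2.185/0.25)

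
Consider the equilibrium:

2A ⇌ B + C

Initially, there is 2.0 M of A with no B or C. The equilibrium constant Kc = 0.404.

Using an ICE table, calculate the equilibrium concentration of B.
[B] = 0.560 M

ICE: [A] = 2.0 − 2x, [B] = [C] = x.
Kc = x²/(2.0 − 2x)² = 0.404 ⇒ √Kc = x/(2.0 − 2x).
x = √0.404·2.0/(1 + 2√0.404) = 0.63561·2.0/2.2712 = 0.55971.
[B] = x = 0.560 M.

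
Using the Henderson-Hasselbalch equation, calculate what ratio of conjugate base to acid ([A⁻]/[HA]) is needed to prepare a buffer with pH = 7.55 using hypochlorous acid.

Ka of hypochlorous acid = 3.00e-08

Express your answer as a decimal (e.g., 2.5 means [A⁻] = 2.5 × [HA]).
[A⁻]/[HA] = 1.064

pKa = −log(3.00e-08) = 7.5229. pH = pKa + log([A⁻]/[HA]). 7.55 = 7.5229 + log(ratio). log(ratio) = 7.55 − 7.5229 = 0.0271. ratio = 10^(0.0271) = 1.064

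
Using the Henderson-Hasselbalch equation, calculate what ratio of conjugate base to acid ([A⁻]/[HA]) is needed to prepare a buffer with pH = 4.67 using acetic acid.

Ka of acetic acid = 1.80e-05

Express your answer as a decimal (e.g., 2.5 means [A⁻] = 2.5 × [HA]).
[A⁻]/[HA] = 0.842

pKa = −log(1.80e-05) = 4.7447. pH = pKa + log([A⁻]/[HA]). 4.67 = 4.7447 + log(ratio). log(ratio) = 4.67 − 4.7447 = -0.0747. ratio = 10^(-0.0747) = 0.842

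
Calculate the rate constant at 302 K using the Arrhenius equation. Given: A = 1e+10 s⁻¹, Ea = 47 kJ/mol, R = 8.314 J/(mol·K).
7.42e+01 s⁻¹

k = A·exp(-Ea/(R·T)) = 1e+10·exp(-47000/(8.314·302)) = 1e+10·exp(-18.7189) = 1e+10·7.4212e-09 = 7.42e+01 s⁻¹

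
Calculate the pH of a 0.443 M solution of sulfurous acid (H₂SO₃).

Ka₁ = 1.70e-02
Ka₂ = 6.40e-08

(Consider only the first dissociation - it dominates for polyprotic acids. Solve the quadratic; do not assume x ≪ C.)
pH = 1.10

x² + Ka₁·x − Ka₁·C = 0 with Ka₁ = 1.70e-02, C = 0.443.
x = (−Ka₁ + √(Ka₁² + 4·Ka₁·C))/2 = 7.8697e-02 M, so pH = 1.10.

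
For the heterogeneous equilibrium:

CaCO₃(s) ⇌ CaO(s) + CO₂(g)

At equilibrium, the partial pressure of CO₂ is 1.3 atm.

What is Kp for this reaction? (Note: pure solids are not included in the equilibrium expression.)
K_p = 1.3

Solids (CaCO₃, CaO) have activity 1 and are excluded.
Kp = P(CO₂) = 1.3.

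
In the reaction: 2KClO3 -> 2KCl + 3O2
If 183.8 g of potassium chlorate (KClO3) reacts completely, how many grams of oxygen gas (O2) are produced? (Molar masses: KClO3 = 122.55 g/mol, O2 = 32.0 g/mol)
Moles of KClO3 = 183.8 g ÷ 122.55 g/mol = 1.4998 mol
Mole ratio: 3 mol O2 / 2 mol KClO3
Moles of O2 = 1.4998 × (3/2) = 2.24969 mol
Mass of O2 = 2.24969 mol × 32.0 g/mol = 71.99 g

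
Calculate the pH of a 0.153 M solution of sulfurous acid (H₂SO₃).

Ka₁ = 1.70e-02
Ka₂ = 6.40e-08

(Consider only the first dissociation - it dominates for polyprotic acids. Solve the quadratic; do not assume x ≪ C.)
pH = 1.36

x² + Ka₁·x − Ka₁·C = 0 with Ka₁ = 1.70e-02, C = 0.153.
x = (−Ka₁ + √(Ka₁² + 4·Ka₁·C))/2 = 4.3203e-02 M, so pH = 1.36.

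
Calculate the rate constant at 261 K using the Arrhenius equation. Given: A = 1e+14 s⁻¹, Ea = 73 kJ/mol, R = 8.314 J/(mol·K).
2.45e-01 s⁻¹

k = A·exp(-Ea/(R·T)) = 1e+14·exp(-73000/(8.314·261)) = 1e+14·exp(-33.6413) = 1e+14·2.4535e-15 = 2.45e-01 s⁻¹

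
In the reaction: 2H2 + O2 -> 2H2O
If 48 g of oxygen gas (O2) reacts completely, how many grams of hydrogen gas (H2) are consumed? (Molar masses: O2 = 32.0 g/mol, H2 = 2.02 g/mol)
Moles of O2 = 48 g ÷ 32.0 g/mol = 1.5 mol
Mole ratio: 2 mol H2 / 1 mol O2
Moles of H2 = 1.5 × (2/1) = 3 mol
Mass of H2 = 3 mol × 2.02 g/mol = 6.06 g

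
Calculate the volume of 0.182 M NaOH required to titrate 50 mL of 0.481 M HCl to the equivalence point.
V_{base} = 132.1 mL

At equivalence: moles acid = moles base.
moles HCl = 0.481 M × 0.05 L = 0.02405 mol
V_NaOH = 0.02405 mol ÷ 0.182 M = 0.1321 L = 132.1 mL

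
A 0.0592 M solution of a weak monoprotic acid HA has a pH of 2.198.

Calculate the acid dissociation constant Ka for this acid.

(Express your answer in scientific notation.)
K_a = 7.60e-04

[H⁺] = 10^(−pH) = 10^(−2.198) = 6.339e-03 M. For HA ⇌ H⁺ + A⁻, Ka = x²/(C − x) = (6.339e-03)²/(0.0592 − 6.339e-03) = 7.60e-04.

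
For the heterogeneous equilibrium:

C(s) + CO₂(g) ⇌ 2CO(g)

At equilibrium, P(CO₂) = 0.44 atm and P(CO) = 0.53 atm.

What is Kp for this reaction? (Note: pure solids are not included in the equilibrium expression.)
K_p = 0.638

Solid C is excluded.
Kp = P(CO)²/P(CO₂) = (0.53)²/0.44 = 0.2809/0.44 = 0.638.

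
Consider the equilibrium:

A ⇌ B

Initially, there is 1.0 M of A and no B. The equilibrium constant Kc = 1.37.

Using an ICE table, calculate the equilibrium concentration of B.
[B] = 0.578 M

ICE: [A] = 1.0 − x, [B] = x.
Kc = x/(1.0 − x) = 1.37 ⇒ x = 1.37·1.0/(1 + 1.37) = 1.37/2.37 = 0.5781.
[B] = x = 0.578 M.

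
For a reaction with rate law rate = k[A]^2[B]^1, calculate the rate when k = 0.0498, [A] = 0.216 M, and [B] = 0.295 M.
0.0006854 M/s

rate = k·[A]^2·[B]^1 = 0.0498·(0.216)^2·(0.295)^1 = 0.0498·0.046656·0.295 = 0.0006854 M/s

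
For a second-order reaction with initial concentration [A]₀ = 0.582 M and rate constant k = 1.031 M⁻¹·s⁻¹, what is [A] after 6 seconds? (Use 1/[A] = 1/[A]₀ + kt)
0.1265 M

1/[A] = 1/[A]₀ + k·t = 1/0.582 + (1.031)·(6) = 1.7182 + 6.1860 = 7.9042
[A] = 1/7.9042 = 0.1265 M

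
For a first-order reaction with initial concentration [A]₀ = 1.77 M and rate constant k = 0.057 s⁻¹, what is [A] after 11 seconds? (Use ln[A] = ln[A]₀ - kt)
0.9455 M

ln[A] = ln[A]₀ - k·t = ln(1.77) - (0.057)·(11) = 0.5710 - 0.6270 = -0.0560
[A] = e^(-0.0560) = 0.9455 M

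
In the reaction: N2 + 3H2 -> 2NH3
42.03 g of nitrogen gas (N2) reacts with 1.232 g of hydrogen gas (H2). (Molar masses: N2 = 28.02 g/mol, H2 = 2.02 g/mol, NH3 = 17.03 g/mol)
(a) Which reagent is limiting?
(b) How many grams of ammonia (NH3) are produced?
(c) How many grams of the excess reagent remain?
(a) H2, (b) 6.924 g, (c) 36.33 g

Moles of N2 = 42.03 g ÷ 28.02 g/mol = 1.5 mol
Moles of H2 = 1.232 g ÷ 2.02 g/mol = 0.609901 mol
Moles ÷ coefficient: N2: 1.5/1 = 1.5, H2: 0.609901/3 = 0.2033
(a) H2 has the smaller value, so H2 is the limiting reagent.
(b) Moles of NH3 = 0.609901 mol H2 × (2/3) = 0.406601 mol; mass = 0.406601 mol × 17.03 g/mol = 6.924 g
(c) N2 consumed = 0.609901 × (1/3) = 0.2033 mol; remaining = 1.5 − 0.2033 = 1.2967 mol; mass = 1.2967 mol × 28.02 g/mol = 36.33 g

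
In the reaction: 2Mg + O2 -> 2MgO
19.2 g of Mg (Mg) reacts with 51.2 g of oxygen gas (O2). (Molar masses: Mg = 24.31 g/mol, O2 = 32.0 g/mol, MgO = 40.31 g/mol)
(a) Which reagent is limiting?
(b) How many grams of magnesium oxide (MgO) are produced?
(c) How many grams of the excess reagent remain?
(a) Mg, (b) 31.84 g, (c) 38.56 g

Moles of Mg = 19.2 g ÷ 24.31 g/mol = 0.789798 mol
Moles of O2 = 51.2 g ÷ 32.0 g/mol = 1.6 mol
Moles ÷ coefficient: Mg: 0.789798/2 = 0.3949, O2: 1.6/1 = 1.6
(a) Mg has the smaller value, so Mg is the limiting reagent.
(b) Moles of MgO = 0.789798 mol Mg × (2/2) = 0.789798 mol; mass = 0.789798 mol × 40.31 g/mol = 31.84 g
(c) O2 consumed = 0.789798 × (1/2) = 0.394899 mol; remaining = 1.6 − 0.394899 = 1.2051 mol; mass = 1.2051 mol × 32.0 g/mol = 38.56 g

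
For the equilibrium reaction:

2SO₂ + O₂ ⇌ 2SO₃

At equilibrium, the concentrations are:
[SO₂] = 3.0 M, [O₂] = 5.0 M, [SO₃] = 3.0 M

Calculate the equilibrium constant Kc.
K_c = 0.2000

Kc = ([SO₃]^2) / ([SO₂]^2 × [O₂])
   = ((3.0)^2) / ((3.0)^2·(5.0))
   = 9 / 45 = 0.2000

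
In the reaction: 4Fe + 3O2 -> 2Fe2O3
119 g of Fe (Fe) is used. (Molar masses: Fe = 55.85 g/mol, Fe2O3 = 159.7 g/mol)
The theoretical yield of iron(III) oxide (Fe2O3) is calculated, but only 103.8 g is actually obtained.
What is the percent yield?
Moles of Fe = 119 g ÷ 55.85 g/mol = 2.13071 mol
Mole ratio: 2 mol Fe2O3 / 4 mol Fe
Moles of Fe2O3 = 2.13071 × (2/4) = 1.06535 mol
Theoretical yield = 1.06535 mol × 159.7 g/mol = 170.14 g
Actual yield = 103.8 g
Percent yield = (103.8 / 170.14) × 100% = 61.0%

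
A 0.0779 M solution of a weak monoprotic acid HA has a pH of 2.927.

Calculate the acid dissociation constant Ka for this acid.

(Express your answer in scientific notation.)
K_a = 1.82e-05

[H⁺] = 10^(−pH) = 10^(−2.927) = 1.183e-03 M. For HA ⇌ H⁺ + A⁻, Ka = x²/(C − x) = (1.183e-03)²/(0.0779 − 1.183e-03) = 1.82e-05.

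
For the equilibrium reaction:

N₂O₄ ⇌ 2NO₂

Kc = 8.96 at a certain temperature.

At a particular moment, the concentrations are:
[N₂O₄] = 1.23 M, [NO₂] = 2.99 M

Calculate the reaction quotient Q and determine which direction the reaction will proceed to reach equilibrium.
Q = 7.268, Q < K, reaction proceeds forward (toward products)

Q = ([NO₂]^2) / ([N₂O₄])
  = ((2.99)^2) / ((1.23)) = 8.9401/1.23 = 7.268
Since Q = 7.268 < Kc = 8.96, the reaction proceeds forward (toward products) to reach equilibrium.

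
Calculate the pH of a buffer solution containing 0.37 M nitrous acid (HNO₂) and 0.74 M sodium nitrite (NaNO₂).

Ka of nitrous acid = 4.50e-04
pH = 3.65

pKa = -log(4.50e-04) = 3.35. pH = pKa + log([A⁻]/[HA]) = 3.35 + log(0.74/0.37)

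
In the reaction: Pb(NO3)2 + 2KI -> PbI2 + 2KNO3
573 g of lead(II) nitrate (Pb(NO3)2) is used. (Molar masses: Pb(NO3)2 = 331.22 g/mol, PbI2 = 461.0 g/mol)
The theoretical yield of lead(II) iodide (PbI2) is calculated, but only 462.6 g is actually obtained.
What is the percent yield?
Moles of Pb(NO3)2 = 573 g ÷ 331.22 g/mol = 1.72997 mol
Mole ratio: 1 mol PbI2 / 1 mol Pb(NO3)2
Moles of PbI2 = 1.72997 × (1/1) = 1.72997 mol
Theoretical yield = 1.72997 mol × 461.0 g/mol = 797.52 g
Actual yield = 462.6 g
Percent yield = (462.6 / 797.52) × 100% = 58.0%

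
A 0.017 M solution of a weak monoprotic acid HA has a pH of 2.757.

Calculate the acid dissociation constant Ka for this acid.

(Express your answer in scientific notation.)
K_a = 2.01e-04

[H⁺] = 10^(−pH) = 10^(−2.757) = 1.750e-03 M. For HA ⇌ H⁺ + A⁻, Ka = x²/(C − x) = (1.750e-03)²/(0.017 − 1.750e-03) = 2.01e-04.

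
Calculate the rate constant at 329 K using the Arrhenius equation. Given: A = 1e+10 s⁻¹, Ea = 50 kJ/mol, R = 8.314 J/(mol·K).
1.15e+02 s⁻¹

k = A·exp(-Ea/(R·T)) = 1e+10·exp(-50000/(8.314·329)) = 1e+10·exp(-18.2795) = 1e+10·1.1516e-08 = 1.15e+02 s⁻¹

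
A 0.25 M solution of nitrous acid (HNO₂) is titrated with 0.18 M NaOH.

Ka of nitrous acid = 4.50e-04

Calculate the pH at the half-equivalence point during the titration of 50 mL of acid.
pH = pKa = 3.35

At the half-equivalence point, [HA] = [A⁻], so by Henderson–Hasselbalch pH = pKa + log(1) = pKa.
pKa = −log(4.50e-04) = 3.35.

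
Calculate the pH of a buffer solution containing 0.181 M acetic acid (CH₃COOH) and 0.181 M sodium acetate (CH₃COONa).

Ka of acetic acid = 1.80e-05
pH = 4.74

pKa = -log(1.80e-05) = 4.74. pH = pKa + log([A⁻]/[HA]) = 4.74 + log(0.181/0.181)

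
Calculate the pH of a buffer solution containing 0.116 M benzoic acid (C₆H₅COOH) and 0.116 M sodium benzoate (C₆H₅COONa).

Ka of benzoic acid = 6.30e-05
pH = 4.20

pKa = -log(6.30e-05) = 4.20. pH = pKa + log([A⁻]/[HA]) = 4.20 + log(0.116/0.116)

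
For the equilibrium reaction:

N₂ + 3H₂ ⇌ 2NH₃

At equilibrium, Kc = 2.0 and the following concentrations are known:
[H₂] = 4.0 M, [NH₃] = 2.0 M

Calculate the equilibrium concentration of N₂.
[N₂] = 0.0312 M

Kc = ([NH₃]^2) / ([N₂] × [H₂]^3) = 2.0
[N₂]^1 = (product terms)/(Kc · other reactant terms) = 4 / (2.0 · 64) = 0.03125
[N₂] = 0.0312 M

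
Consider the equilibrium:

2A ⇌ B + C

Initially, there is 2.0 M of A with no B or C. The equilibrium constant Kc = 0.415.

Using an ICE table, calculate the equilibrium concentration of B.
[B] = 0.563 M

ICE: [A] = 2.0 − 2x, [B] = [C] = x.
Kc = x²/(2.0 − 2x)² = 0.415 ⇒ √Kc = x/(2.0 − 2x).
x = √0.415·2.0/(1 + 2√0.415) = 0.6442·2.0/2.2884 = 0.56302.
[B] = x = 0.563 M.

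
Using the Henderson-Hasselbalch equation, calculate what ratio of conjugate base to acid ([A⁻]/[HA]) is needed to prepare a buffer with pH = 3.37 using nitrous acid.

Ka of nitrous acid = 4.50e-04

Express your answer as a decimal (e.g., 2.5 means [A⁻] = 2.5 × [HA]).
[A⁻]/[HA] = 1.055

pKa = −log(4.50e-04) = 3.3468. pH = pKa + log([A⁻]/[HA]). 3.37 = 3.3468 + log(ratio). log(ratio) = 3.37 − 3.3468 = 0.0232. ratio = 10^(0.0232) = 1.055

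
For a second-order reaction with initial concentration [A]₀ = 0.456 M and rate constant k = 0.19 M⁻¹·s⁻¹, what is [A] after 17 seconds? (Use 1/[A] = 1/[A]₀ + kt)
0.1844 M

1/[A] = 1/[A]₀ + k·t = 1/0.456 + (0.19)·(17) = 2.1930 + 3.2300 = 5.4230
[A] = 1/5.4230 = 0.1844 M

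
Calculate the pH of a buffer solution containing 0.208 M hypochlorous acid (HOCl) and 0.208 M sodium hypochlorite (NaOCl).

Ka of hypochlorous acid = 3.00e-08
pH = 7.52

pKa = -log(3.00e-08) = 7.52. pH = pKa + log([A⁻]/[HA]) = 7.52 + log(0.208/0.208)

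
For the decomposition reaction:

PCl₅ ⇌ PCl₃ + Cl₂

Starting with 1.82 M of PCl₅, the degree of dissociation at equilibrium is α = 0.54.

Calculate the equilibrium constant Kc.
K_c = 1.1537

x = α·[A]₀ = 0.54 × 1.82 = 0.9828 M dissociated.
At eq: [PCl₅] = 1.82 − 0.9828 = 0.8372 M; [PCl₃] = [Cl₂] = x = 0.9828 M.
Kc = [PCl₃][Cl₂]/[PCl₅] = (0.9828)²/0.8372 = 1.154.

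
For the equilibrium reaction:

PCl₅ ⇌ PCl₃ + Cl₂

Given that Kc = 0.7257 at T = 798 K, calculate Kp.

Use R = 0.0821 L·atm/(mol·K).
K_p = 47.5448

Δn = (moles gaseous products) − (moles gaseous reactants) = 1
T = 798 K; RT = 0.0821 × 798 = 65.5158
Kp = Kc·(RT)^Δn = 0.7257 × (65.5158)^1 = 0.7257 × 65.5158 = 47.5448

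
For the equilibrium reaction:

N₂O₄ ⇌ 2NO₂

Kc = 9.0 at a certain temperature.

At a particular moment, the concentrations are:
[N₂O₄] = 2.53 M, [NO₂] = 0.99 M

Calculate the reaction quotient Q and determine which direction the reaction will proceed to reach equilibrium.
Q = 0.387, Q < K, reaction proceeds forward (toward products)

Q = ([NO₂]^2) / ([N₂O₄])
  = ((0.99)^2) / ((2.53)) = 0.9801/2.53 = 0.3874
Since Q = 0.3874 < Kc = 9.0, the reaction proceeds forward (toward products) to reach equilibrium.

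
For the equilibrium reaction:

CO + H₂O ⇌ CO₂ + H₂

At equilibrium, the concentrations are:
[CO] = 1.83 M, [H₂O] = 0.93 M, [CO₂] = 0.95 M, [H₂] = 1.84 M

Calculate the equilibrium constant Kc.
K_c = 1.0271

Kc = ([CO₂] × [H₂]) / ([CO] × [H₂O])
   = ((0.95)·(1.84)) / ((1.83)·(0.93))
   = 1.748 / 1.7019 = 1.0271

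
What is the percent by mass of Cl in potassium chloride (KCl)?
Mass of Cl in formula = 35.45 × 1 = 35.45 g/mol
Molar mass = 74.55 g/mol
% Cl = (35.45/74.55) × 100% = 47.55%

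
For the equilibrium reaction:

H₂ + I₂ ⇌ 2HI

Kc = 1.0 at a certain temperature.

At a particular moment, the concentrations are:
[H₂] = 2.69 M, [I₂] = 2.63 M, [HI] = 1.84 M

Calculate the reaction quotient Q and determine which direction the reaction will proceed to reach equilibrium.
Q = 0.479, Q < K, reaction proceeds forward (toward products)

Q = ([HI]^2) / ([H₂] × [I₂])
  = ((1.84)^2) / ((2.69)·(2.63)) = 3.3856/7.0747 = 0.4786
Since Q = 0.4786 < Kc = 1.0, the reaction proceeds forward (toward products) to reach equilibrium.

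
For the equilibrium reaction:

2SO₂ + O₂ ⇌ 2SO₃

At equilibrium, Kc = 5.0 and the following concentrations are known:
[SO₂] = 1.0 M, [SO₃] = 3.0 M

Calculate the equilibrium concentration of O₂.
[O₂] = 1.8000 M

Kc = ([SO₃]^2) / ([SO₂]^2 × [O₂]) = 5.0
[O₂]^1 = (product terms)/(Kc · other reactant terms) = 9 / (5.0 · 1) = 1.8
[O₂] = 1.8000 M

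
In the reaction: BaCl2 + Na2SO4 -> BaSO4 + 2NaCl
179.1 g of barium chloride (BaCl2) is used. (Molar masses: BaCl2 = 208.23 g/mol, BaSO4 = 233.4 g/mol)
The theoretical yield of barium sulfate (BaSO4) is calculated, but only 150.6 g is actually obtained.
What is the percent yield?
Moles of BaCl2 = 179.1 g ÷ 208.23 g/mol = 0.860107 mol
Mole ratio: 1 mol BaSO4 / 1 mol BaCl2
Moles of BaSO4 = 0.860107 × (1/1) = 0.860107 mol
Theoretical yield = 0.860107 mol × 233.4 g/mol = 200.75 g
Actual yield = 150.6 g
Percent yield = (150.6 / 200.75) × 100% = 75.0%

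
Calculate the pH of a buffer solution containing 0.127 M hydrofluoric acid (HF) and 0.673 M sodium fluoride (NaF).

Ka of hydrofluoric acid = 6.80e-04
pH = 3.89

pKa = -log(6.80e-04) = 3.17. pH = pKa + log([A⁻]/[HA]) = 3.17 + log(0.673/0.127)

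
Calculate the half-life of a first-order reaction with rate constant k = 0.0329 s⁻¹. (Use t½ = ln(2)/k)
21.07 s

t½ = ln(2)/k = 0.6931/0.0329 = 21.07 s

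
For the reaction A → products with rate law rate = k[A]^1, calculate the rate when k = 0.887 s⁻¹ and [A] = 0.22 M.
0.1951 M/s

rate = k·[A]^1 = 0.887·(0.22)^1 = 0.887·0.22 = 0.1951 M/s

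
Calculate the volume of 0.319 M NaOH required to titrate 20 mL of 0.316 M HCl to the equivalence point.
V_{base} = 19.8 mL

At equivalence: moles acid = moles base.
moles HCl = 0.316 M × 0.02 L = 0.00632 mol
V_NaOH = 0.00632 mol ÷ 0.319 M = 0.01981 L = 19.8 mL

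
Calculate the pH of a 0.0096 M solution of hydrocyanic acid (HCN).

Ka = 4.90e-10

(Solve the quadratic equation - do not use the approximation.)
pH = 5.66

x² + Ka×x - Ka×C = 0. Using quadratic formula: [H⁺] = 2.1686e-06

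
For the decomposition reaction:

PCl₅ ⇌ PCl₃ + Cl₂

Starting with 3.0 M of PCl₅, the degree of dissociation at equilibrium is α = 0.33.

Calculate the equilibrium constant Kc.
K_c = 0.4876

x = α·[A]₀ = 0.33 × 3.0 = 0.99 M dissociated.
At eq: [PCl₅] = 3.0 − 0.99 = 2.01 M; [PCl₃] = [Cl₂] = x = 0.99 M.
Kc = [PCl₃][Cl₂]/[PCl₅] = (0.99)²/2.01 = 0.4876.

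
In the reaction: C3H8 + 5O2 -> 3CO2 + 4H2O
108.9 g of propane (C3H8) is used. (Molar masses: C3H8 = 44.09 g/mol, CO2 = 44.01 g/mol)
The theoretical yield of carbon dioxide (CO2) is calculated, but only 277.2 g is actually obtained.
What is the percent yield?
Moles of C3H8 = 108.9 g ÷ 44.09 g/mol = 2.46995 mol
Mole ratio: 3 mol CO2 / 1 mol C3H8
Moles of CO2 = 2.46995 × (3/1) = 7.40984 mol
Theoretical yield = 7.40984 mol × 44.01 g/mol = 326.11 g
Actual yield = 277.2 g
Percent yield = (277.2 / 326.11) × 100% = 85.0%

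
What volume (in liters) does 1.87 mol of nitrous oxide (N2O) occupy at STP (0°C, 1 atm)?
At STP, 1 mol of gas occupies 22.4 L
Volume = 1.87 mol × 22.4 L/mol = 41.89 L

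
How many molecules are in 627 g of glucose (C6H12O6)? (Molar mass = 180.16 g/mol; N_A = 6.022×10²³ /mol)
Moles = 627 g ÷ 180.16 g/mol = 3.48024 mol
Molecules = 3.48024 mol × 6.022×10²³ /mol = 2.096e+24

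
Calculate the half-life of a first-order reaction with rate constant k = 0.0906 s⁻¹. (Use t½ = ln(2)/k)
7.65 s

t½ = ln(2)/k = 0.6931/0.0906 = 7.65 s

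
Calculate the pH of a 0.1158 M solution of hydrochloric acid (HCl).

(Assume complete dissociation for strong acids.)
pH = 0.94

[H⁺] = 0.1158 M for strong acid. pH = -log[H⁺] = -log(0.1158)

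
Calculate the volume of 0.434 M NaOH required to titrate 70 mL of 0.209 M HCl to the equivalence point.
V_{base} = 33.7 mL

At equivalence: moles acid = moles base.
moles HCl = 0.209 M × 0.07 L = 0.01463 mol
V_NaOH = 0.01463 mol ÷ 0.434 M = 0.03371 L = 33.7 mL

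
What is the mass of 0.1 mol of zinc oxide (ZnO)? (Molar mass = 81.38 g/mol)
Mass = 0.1 mol × 81.38 g/mol = 8.138 g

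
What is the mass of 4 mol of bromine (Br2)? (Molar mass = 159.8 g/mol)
Mass = 4 mol × 159.8 g/mol = 639.2 g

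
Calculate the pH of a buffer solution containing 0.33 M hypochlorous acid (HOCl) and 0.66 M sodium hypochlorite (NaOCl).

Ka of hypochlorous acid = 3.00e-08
pH = 7.82

pKa = -log(3.00e-08) = 7.52. pH = pKa + log([A⁻]/[HA]) = 7.52 + log(0.66/0.33)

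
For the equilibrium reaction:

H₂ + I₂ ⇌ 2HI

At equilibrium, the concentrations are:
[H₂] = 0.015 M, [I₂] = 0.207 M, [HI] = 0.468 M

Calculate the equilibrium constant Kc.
K_c = 70.5391

Kc = ([HI]^2) / ([H₂] × [I₂])
   = ((0.468)^2) / ((0.015)·(0.207))
   = 0.21902 / 0.003105 = 70.5391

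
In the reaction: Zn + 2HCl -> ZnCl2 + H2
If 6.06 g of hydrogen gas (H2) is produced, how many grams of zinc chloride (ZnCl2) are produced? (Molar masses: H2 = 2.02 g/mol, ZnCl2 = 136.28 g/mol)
Moles of H2 = 6.06 g ÷ 2.02 g/mol = 3 mol
Mole ratio: 1 mol ZnCl2 / 1 mol H2
Moles of ZnCl2 = 3 × (1/1) = 3 mol
Mass of ZnCl2 = 3 mol × 136.28 g/mol = 408.8 g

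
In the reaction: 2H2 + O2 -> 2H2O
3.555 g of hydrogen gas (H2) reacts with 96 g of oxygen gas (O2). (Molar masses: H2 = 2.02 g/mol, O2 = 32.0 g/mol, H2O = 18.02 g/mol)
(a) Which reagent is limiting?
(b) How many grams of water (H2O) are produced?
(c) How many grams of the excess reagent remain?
(a) H2, (b) 31.71 g, (c) 67.84 g

Moles of H2 = 3.555 g ÷ 2.02 g/mol = 1.7599 mol
Moles of O2 = 96 g ÷ 32.0 g/mol = 3 mol
Moles ÷ coefficient: H2: 1.7599/2 = 0.88, O2: 3/1 = 3
(a) H2 has the smaller value, so H2 is the limiting reagent.
(b) Moles of H2O = 1.7599 mol H2 × (2/2) = 1.7599 mol; mass = 1.7599 mol × 18.02 g/mol = 31.71 g
(c) O2 consumed = 1.7599 × (1/2) = 0.87995 mol; remaining = 3 − 0.87995 = 2.12005 mol; mass = 2.12005 mol × 32.0 g/mol = 67.84 g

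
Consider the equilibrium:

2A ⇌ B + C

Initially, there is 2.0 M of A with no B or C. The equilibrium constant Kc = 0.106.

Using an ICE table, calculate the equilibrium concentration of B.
[B] = 0.394 M

ICE: [A] = 2.0 − 2x, [B] = [C] = x.
Kc = x²/(2.0 − 2x)² = 0.106 ⇒ √Kc = x/(2.0 − 2x).
x = √0.106·2.0/(1 + 2√0.106) = 0.32558·2.0/1.6512 = 0.39436.
[B] = x = 0.394 M.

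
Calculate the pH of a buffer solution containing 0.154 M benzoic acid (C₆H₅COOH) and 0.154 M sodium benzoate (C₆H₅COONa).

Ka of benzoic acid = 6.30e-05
pH = 4.20

pKa = -log(6.30e-05) = 4.20. pH = pKa + log([A⁻]/[HA]) = 4.20 + log(0.154/0.154)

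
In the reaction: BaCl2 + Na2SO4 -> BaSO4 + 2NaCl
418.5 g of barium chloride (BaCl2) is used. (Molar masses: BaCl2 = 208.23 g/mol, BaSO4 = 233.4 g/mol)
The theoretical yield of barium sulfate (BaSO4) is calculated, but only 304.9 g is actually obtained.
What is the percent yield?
Moles of BaCl2 = 418.5 g ÷ 208.23 g/mol = 2.0098 mol
Mole ratio: 1 mol BaSO4 / 1 mol BaCl2
Moles of BaSO4 = 2.0098 × (1/1) = 2.0098 mol
Theoretical yield = 2.0098 mol × 233.4 g/mol = 469.09 g
Actual yield = 304.9 g
Percent yield = (304.9 / 469.09) × 100% = 65.0%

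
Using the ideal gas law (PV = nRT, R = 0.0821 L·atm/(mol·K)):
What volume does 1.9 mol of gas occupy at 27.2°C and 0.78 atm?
T = 27.2°C + 273.15 = 300.35 K
V = nRT/P = (1.9 × 0.0821 × 300.35) / 0.78
V = 60.07 L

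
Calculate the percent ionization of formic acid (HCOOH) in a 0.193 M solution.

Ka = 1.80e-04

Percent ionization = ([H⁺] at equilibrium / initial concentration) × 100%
Percent ionization = 3.01%

Let x = [H⁺]. Ka = x²/(C - x) ⇒ x² + (1.80e-04)x - (1.80e-04)(0.193) = 0. x = 5.8048e-03. Percent = (5.8048e-03/0.193) × 100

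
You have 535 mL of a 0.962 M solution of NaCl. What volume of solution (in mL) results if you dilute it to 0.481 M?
Using M₁V₁ = M₂V₂:
0.962 × 535 = 0.481 × V₂
V₂ = (0.962 × 535) / 0.481 = 1070 mL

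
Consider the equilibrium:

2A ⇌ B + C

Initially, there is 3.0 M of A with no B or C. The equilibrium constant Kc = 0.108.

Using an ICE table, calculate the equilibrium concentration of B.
[B] = 0.595 M

ICE: [A] = 3.0 − 2x, [B] = [C] = x.
Kc = x²/(3.0 − 2x)² = 0.108 ⇒ √Kc = x/(3.0 − 2x).
x = √0.108·3.0/(1 + 2√0.108) = 0.32863·3.0/1.6573 = 0.5949.
[B] = x = 0.595 M.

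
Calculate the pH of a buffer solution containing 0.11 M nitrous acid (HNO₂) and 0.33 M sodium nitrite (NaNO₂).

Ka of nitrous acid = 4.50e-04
pH = 3.82

pKa = -log(4.50e-04) = 3.35. pH = pKa + log([A⁻]/[HA]) = 3.35 + log(0.33/0.11)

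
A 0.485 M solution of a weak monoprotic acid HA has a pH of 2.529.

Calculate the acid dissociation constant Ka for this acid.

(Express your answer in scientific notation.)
K_a = 1.82e-05

[H⁺] = 10^(−pH) = 10^(−2.529) = 2.958e-03 M. For HA ⇌ H⁺ + A⁻, Ka = x²/(C − x) = (2.958e-03)²/(0.485 − 2.958e-03) = 1.82e-05.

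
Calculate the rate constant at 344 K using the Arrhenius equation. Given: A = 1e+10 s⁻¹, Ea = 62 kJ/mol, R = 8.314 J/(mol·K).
3.85e+00 s⁻¹

k = A·exp(-Ea/(R·T)) = 1e+10·exp(-62000/(8.314·344)) = 1e+10·exp(-21.6782) = 1e+10·3.8484e-10 = 3.85e+00 s⁻¹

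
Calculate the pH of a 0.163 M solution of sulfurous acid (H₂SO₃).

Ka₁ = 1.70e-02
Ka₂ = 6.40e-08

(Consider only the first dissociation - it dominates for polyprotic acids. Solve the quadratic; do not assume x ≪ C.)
pH = 1.35

x² + Ka₁·x − Ka₁·C = 0 with Ka₁ = 1.70e-02, C = 0.163.
x = (−Ka₁ + √(Ka₁² + 4·Ka₁·C))/2 = 4.4822e-02 M, so pH = 1.35.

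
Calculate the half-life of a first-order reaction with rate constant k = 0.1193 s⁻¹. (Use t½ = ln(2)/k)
5.81 s

t½ = ln(2)/k = 0.6931/0.1193 = 5.81 s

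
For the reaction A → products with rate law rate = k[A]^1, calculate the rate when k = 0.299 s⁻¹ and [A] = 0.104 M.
0.0311 M/s

rate = k·[A]^1 = 0.299·(0.104)^1 = 0.299·0.104 = 0.0311 M/s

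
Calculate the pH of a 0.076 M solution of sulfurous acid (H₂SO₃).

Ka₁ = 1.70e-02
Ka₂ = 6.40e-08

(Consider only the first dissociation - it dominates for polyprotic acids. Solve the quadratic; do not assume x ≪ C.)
pH = 1.55

x² + Ka₁·x − Ka₁·C = 0 with Ka₁ = 1.70e-02, C = 0.076.
x = (−Ka₁ + √(Ka₁² + 4·Ka₁·C))/2 = 2.8436e-02 M, so pH = 1.55.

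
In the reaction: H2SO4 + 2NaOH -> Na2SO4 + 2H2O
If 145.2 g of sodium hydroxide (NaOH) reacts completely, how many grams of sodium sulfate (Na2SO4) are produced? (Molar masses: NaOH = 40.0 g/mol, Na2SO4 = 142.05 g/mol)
Moles of NaOH = 145.2 g ÷ 40.0 g/mol = 3.63 mol
Mole ratio: 1 mol Na2SO4 / 2 mol NaOH
Moles of Na2SO4 = 3.63 × (1/2) = 1.815 mol
Mass of Na2SO4 = 1.815 mol × 142.05 g/mol = 257.8 g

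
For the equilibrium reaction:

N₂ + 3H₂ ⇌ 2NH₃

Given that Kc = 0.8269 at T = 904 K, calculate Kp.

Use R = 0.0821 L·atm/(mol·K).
K_p = 1.50e-04

Δn = (moles gaseous products) − (moles gaseous reactants) = -2
T = 904 K; RT = 0.0821 × 904 = 74.2184
Kp = Kc·(RT)^Δn = 0.8269 × (74.2184)^-2 = 0.8269 × 0.000181542 = 1.50e-04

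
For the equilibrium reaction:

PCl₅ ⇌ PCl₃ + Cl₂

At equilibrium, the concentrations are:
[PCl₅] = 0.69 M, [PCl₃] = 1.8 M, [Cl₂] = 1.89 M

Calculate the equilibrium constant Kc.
K_c = 4.9304

Kc = ([PCl₃] × [Cl₂]) / ([PCl₅])
   = ((1.8)·(1.89)) / ((0.69))
   = 3.402 / 0.69 = 4.9304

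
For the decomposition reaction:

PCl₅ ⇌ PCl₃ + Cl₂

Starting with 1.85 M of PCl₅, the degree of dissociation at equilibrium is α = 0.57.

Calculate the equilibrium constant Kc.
K_c = 1.3978

x = α·[A]₀ = 0.57 × 1.85 = 1.054 M dissociated.
At eq: [PCl₅] = 1.85 − 1.054 = 0.7955 M; [PCl₃] = [Cl₂] = x = 1.054 M.
Kc = [PCl₃][Cl₂]/[PCl₅] = (1.054)²/0.7955 = 1.398.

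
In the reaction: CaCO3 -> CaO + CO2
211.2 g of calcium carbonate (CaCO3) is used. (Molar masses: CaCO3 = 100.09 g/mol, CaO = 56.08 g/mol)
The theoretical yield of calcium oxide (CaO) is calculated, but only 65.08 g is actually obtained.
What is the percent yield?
Moles of CaCO3 = 211.2 g ÷ 100.09 g/mol = 2.1101 mol
Mole ratio: 1 mol CaO / 1 mol CaCO3
Moles of CaO = 2.1101 × (1/1) = 2.1101 mol
Theoretical yield = 2.1101 mol × 56.08 g/mol = 118.33 g
Actual yield = 65.08 g
Percent yield = (65.08 / 118.33) × 100% = 55.0%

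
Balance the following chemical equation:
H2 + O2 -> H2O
Balanced equation:
2H2 + O2 -> 2H2O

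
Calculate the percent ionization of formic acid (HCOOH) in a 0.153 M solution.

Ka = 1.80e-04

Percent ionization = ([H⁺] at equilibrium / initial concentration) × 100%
Percent ionization = 3.37%

Let x = [H⁺]. Ka = x²/(C - x) ⇒ x² + (1.80e-04)x - (1.80e-04)(0.153) = 0. x = 5.1586e-03. Percent = (5.1586e-03/0.153) × 100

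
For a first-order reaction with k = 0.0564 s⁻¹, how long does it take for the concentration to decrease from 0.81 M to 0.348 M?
14.98 s

From ln[A] = ln[A]₀ - k·t: t = ln([A]₀/[A])/k = ln(0.81/0.348)/0.0564 = ln(2.3276)/0.0564 = 0.8448/0.0564 = 14.98 s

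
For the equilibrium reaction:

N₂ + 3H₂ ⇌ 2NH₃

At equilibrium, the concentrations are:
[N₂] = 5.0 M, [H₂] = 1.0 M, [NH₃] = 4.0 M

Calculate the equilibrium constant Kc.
K_c = 3.2000

Kc = ([NH₃]^2) / ([N₂] × [H₂]^3)
   = ((4.0)^2) / ((5.0)·(1.0)^3)
   = 16 / 5 = 3.2000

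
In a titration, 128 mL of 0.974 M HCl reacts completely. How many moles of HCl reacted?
Moles = Molarity × Volume (L)
Moles = 0.974 M × 0.128 L = 0.1247 mol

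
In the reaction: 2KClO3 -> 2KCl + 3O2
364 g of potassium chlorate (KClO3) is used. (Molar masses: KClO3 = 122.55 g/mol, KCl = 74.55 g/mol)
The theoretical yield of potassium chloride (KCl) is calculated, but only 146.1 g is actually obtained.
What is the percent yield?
Moles of KClO3 = 364 g ÷ 122.55 g/mol = 2.97022 mol
Mole ratio: 2 mol KCl / 2 mol KClO3
Moles of KCl = 2.97022 × (2/2) = 2.97022 mol
Theoretical yield = 2.97022 mol × 74.55 g/mol = 221.43 g
Actual yield = 146.1 g
Percent yield = (146.1 / 221.43) × 100% = 66.0%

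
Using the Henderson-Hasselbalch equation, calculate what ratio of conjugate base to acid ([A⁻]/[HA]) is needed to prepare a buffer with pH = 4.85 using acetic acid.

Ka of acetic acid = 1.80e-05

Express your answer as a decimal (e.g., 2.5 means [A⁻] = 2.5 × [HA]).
[A⁻]/[HA] = 1.274

pKa = −log(1.80e-05) = 4.7447. pH = pKa + log([A⁻]/[HA]). 4.85 = 4.7447 + log(ratio). log(ratio) = 4.85 − 4.7447 = 0.1053. ratio = 10^(0.1053) = 1.274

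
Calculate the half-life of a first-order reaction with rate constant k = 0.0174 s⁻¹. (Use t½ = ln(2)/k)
39.84 s

t½ = ln(2)/k = 0.6931/0.0174 = 39.84 s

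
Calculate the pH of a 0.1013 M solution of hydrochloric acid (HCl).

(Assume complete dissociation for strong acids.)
pH = 0.99

[H⁺] = 0.1013 M for strong acid. pH = -log[H⁺] = -log(0.1013)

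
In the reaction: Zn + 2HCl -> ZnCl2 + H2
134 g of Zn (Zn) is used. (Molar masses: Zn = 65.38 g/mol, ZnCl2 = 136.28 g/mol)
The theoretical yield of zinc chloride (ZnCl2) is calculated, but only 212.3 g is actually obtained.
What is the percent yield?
Moles of Zn = 134 g ÷ 65.38 g/mol = 2.04956 mol
Mole ratio: 1 mol ZnCl2 / 1 mol Zn
Moles of ZnCl2 = 2.04956 × (1/1) = 2.04956 mol
Theoretical yield = 2.04956 mol × 136.28 g/mol = 279.31 g
Actual yield = 212.3 g
Percent yield = (212.3 / 279.31) × 100% = 76.0%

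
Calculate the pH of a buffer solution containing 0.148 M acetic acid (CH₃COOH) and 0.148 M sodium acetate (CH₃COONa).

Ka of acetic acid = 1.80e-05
pH = 4.74

pKa = -log(1.80e-05) = 4.74. pH = pKa + log([A⁻]/[HA]) = 4.74 + log(0.148/0.148)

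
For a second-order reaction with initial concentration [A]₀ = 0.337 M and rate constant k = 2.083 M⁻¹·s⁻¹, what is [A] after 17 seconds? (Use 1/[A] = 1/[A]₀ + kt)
0.0261 M

1/[A] = 1/[A]₀ + k·t = 1/0.337 + (2.083)·(17) = 2.9674 + 35.4110 = 38.3784
[A] = 1/38.3784 = 0.0261 M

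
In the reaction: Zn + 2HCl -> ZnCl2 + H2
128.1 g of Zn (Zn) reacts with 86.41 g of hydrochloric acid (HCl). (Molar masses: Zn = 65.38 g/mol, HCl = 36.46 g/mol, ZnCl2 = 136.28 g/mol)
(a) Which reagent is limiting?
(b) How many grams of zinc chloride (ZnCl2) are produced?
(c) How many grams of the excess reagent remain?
(a) HCl, (b) 161.5 g, (c) 50.62 g

Moles of Zn = 128.1 g ÷ 65.38 g/mol = 1.95931 mol
Moles of HCl = 86.41 g ÷ 36.46 g/mol = 2.36999 mol
Moles ÷ coefficient: Zn: 1.95931/1 = 1.959, HCl: 2.36999/2 = 1.185
(a) HCl has the smaller value, so HCl is the limiting reagent.
(b) Moles of ZnCl2 = 2.36999 mol HCl × (1/2) = 1.185 mol; mass = 1.185 mol × 136.28 g/mol = 161.5 g
(c) Zn consumed = 2.36999 × (1/2) = 1.185 mol; remaining = 1.95931 − 1.185 = 0.774318 mol; mass = 0.774318 mol × 65.38 g/mol = 50.62 g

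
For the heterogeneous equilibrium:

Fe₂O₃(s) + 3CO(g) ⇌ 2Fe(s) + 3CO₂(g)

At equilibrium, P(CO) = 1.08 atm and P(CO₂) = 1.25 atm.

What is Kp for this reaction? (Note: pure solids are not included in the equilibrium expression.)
K_p = 1.550

Solids (Fe₂O₃, Fe) are excluded.
Kp = P(CO₂)³/P(CO)³ = (1.25)³/(1.08)³ = 1.953/1.26 = 1.550.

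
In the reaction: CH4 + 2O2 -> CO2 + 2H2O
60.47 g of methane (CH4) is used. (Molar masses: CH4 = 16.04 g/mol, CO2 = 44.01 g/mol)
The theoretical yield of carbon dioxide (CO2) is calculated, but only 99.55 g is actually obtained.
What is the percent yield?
Moles of CH4 = 60.47 g ÷ 16.04 g/mol = 3.76995 mol
Mole ratio: 1 mol CO2 / 1 mol CH4
Moles of CO2 = 3.76995 × (1/1) = 3.76995 mol
Theoretical yield = 3.76995 mol × 44.01 g/mol = 165.92 g
Actual yield = 99.55 g
Percent yield = (99.55 / 165.92) × 100% = 60.0%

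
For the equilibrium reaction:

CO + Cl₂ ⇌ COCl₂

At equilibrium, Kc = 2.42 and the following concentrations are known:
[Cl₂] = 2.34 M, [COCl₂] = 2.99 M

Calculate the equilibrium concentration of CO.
[CO] = 0.5280 M

Kc = ([COCl₂]) / ([CO] × [Cl₂]) = 2.42
[CO]^1 = (product terms)/(Kc · other reactant terms) = 2.99 / (2.42 · 2.34) = 0.52801
[CO] = 0.5280 M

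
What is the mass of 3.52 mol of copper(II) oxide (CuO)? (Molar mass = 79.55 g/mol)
Mass = 3.52 mol × 79.55 g/mol = 280 g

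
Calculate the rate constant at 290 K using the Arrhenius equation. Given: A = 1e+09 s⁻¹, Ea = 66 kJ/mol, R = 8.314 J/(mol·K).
1.29e-03 s⁻¹

k = A·exp(-Ea/(R·T)) = 1e+09·exp(-66000/(8.314·290)) = 1e+09·exp(-27.3739) = 1e+09·1.2933e-12 = 1.29e-03 s⁻¹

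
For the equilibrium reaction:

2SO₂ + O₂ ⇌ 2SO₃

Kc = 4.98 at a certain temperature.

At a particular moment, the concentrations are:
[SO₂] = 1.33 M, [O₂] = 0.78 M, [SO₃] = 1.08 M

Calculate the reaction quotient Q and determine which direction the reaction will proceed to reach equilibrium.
Q = 0.845, Q < K, reaction proceeds forward (toward products)

Q = ([SO₃]^2) / ([SO₂]^2 × [O₂])
  = ((1.08)^2) / ((1.33)^2·(0.78)) = 1.1664/1.3797 = 0.8454
Since Q = 0.8454 < Kc = 4.98, the reaction proceeds forward (toward products) to reach equilibrium.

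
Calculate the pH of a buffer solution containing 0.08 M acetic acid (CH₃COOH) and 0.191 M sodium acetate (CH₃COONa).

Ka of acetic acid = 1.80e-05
pH = 5.12

pKa = -log(1.80e-05) = 4.74. pH = pKa + log([A⁻]/[HA]) = 4.74 + log(0.191/0.08)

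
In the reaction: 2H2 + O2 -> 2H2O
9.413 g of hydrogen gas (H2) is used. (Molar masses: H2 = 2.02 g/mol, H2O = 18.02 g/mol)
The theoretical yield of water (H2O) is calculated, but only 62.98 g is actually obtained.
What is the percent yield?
Moles of H2 = 9.413 g ÷ 2.02 g/mol = 4.6599 mol
Mole ratio: 2 mol H2O / 2 mol H2
Moles of H2O = 4.6599 × (2/2) = 4.6599 mol
Theoretical yield = 4.6599 mol × 18.02 g/mol = 83.971 g
Actual yield = 62.98 g
Percent yield = (62.98 / 83.971) × 100% = 75.0%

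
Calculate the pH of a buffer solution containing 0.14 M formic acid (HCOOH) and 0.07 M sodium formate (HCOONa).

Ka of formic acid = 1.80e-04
pH = 3.44

pKa = -log(1.80e-04) = 3.74. pH = pKa + log([A⁻]/[HA]) = 3.74 + log(0.07/0.14)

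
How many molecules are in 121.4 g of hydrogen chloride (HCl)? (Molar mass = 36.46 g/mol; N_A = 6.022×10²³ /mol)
Moles = 121.4 g ÷ 36.46 g/mol = 3.32968 mol
Molecules = 3.32968 mol × 6.022×10²³ /mol = 2.005e+24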